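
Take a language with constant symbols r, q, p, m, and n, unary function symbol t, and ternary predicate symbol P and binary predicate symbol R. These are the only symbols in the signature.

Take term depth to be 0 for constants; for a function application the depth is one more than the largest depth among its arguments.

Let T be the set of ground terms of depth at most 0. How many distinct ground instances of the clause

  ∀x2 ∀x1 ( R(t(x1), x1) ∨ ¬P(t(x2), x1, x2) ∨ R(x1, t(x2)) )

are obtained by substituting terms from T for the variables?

Ground terms of depth ≤ 0:
  Count level by level. With function symbols t/1, the terms of depth ≤ k are the 5 constants together with each function applied to depth-≤(k−1) tuples, so N_k = 5 + N_{k-1}.
  N_0 = 5
  Explicitly: r, q, p, m, n.
So there are 5 ground terms available for substitution.
The body mentions every one of the 2 quantified variables; since ground terms form a free algebra, no two substitutions collapse to the same formula.
Number of ground instances = 5^2 = 25.

25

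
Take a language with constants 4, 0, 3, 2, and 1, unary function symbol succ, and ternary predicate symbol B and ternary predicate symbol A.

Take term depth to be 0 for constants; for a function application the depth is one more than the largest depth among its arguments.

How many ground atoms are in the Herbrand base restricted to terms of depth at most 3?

First count ground terms of depth ≤ 3.
Let N_k count ground terms of depth at most k. Each non-constant term of depth ≤ k is some function symbol applied to depth-≤(k−1) arguments, giving N_k = 5 + N_{k-1}.
N_0 = 5
N_1 = 5 + 5 = 10
N_2 = 5 + 10 = 15
N_3 = 5 + 15 = 20
So |H| = 20.
Each predicate of arity r yields |H|^r ground atoms (one per choice of an r-tuple from H):
  B: 20^3 = 8000;  A: 20^3 = 8000
Total ground atoms: 8000 + 8000 = 16000.

16000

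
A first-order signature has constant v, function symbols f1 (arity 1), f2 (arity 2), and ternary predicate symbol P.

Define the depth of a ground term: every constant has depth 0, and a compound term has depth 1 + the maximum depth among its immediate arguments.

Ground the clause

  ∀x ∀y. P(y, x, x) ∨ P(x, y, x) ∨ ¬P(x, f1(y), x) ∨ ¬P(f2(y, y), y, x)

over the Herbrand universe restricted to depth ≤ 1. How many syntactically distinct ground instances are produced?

9

Ground terms of depth ≤ 1:
  If N_k denotes the number of depth-≤k ground terms, the 1 constant gives N_0 = 1, and each function symbol of arity r contributes N_{k-1}^r new terms at level k: N_k = 1 + N_{k-1} + N_{k-1}^2.
  N_0 = 1
  N_1 = 1 + 1 + 1^2 = 3
  Explicitly: v, f1(v), f2(v, v).
So there are 3 ground terms available for substitution.
The body mentions every one of the 2 quantified variables; since ground terms form a free algebra, no two substitutions collapse to the same formula.
Number of ground instances = 3^2 = 9.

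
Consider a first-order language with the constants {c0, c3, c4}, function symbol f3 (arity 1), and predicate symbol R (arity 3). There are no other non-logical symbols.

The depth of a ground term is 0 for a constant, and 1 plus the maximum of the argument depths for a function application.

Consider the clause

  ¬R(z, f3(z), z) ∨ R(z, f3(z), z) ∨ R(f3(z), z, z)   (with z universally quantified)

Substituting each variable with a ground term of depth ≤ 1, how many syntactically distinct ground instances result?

6

Ground terms of depth ≤ 1:
  Let N_k count ground terms of depth at most k. Each non-constant term of depth ≤ k is some function symbol applied to depth-≤(k−1) arguments, giving N_k = 3 + N_{k-1}.
  N_0 = 3
  N_1 = 3 + 3 = 6
  Explicitly: c0, c3, c4, f3(c0), f3(c3), f3(c4).
So there are 6 ground terms available for substitution.
The clause has 1 distinct variable (z), which appears in the body. In the free term algebra distinct substitutions yield syntactically distinct ground instances.
Number of ground instances = 6.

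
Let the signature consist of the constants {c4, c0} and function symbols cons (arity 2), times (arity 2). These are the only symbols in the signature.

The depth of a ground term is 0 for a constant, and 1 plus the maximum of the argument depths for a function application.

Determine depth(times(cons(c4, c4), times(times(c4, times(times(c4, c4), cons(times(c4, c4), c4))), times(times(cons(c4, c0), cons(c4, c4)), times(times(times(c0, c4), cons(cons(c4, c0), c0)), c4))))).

7

depth(cons(c4, c4)) = 1 + max(0, 0) = 1
depth(times(c4, c4)) = 1 + max(0, 0) = 1
depth(cons(times(c4, c4), c4)) = 1 + max(1, 0) = 2
depth(times(times(c4, c4), cons(times(c4, c4), c4))) = 1 + max(1, 2) = 3
depth(times(c4, times(times(c4, c4), cons(times(c4, c4), c4)))) = 1 + max(0, 3) = 4
depth(cons(c4, c0)) = 1 + max(0, 0) = 1
depth(times(cons(c4, c0), cons(c4, c4))) = 1 + max(1, 1) = 2
depth(times(c0, c4)) = 1 + max(0, 0) = 1
depth(cons(cons(c4, c0), c0)) = 1 + max(1, 0) = 2
depth(times(times(c0, c4), cons(cons(c4, c0), c0))) = 1 + max(1, 2) = 3
depth(times(times(times(c0, c4), cons(cons(c4, c0), c0)), c4)) = 1 + max(3, 0) = 4
depth(times(times(cons(c4, c0), cons(c4, c4)), times(times(times(c0, c4), cons(cons(c4, c0), c0)), c4))) = 1 + max(2, 4) = 5
depth(times(times(c4, times(times(c4, c4), cons(times(c4, c4), c4))), times(times(cons(c4, c0), cons(c4, c4)), times(times(times(c0, c4), cons(cons(c4, c0), c0)), c4)))) = 1 + max(4, 5) = 6
depth(times(cons(c4, c4), times(times(c4, times(times(c4, c4), cons(times(c4, c4), c4))), times(times(cons(c4, c0), cons(c4, c4)), times(times(times(c0, c4), cons(cons(c4, c0), c0)), c4))))) = 1 + max(1, 6) = 7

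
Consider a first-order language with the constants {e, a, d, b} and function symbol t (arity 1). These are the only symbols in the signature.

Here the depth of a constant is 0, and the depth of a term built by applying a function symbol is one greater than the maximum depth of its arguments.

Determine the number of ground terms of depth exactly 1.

4

Count level by level. With function symbols t/1, the terms of depth ≤ k are the 4 constants together with each function applied to depth-≤(k−1) tuples, so N_k = 4 + N_{k-1}.
N_0 = 4
N_1 = 4 + 4 = 8
Terms of depth exactly 1: N_1 − N_0 = 8 − 4 = 4.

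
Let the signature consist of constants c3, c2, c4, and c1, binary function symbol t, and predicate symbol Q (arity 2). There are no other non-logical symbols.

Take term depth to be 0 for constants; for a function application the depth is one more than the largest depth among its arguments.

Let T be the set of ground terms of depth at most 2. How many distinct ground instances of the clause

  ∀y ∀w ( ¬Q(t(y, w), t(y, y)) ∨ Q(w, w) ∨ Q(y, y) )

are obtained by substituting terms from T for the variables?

163216

Ground terms of depth ≤ 2:
  Let N_k count ground terms of depth at most k. Each non-constant term of depth ≤ k is some function symbol applied to depth-≤(k−1) arguments, giving N_k = 4 + N_{k-1}^2.
  N_0 = 4
  N_1 = 4 + 4^2 = 20
  N_2 = 4 + 20^2 = 404
So there are 404 ground terms available for substitution.
The clause has 2 distinct variables (y, w), each appearing in the body. In the free term algebra distinct substitutions yield syntactically distinct ground instances.
Number of ground instances = 404^2 = 163216.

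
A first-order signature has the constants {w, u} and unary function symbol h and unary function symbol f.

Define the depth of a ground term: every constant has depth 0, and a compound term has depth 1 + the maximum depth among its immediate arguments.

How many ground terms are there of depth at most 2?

Count level by level. With function symbols h/1, f/1, the terms of depth ≤ k are the 2 constants together with each function applied to depth-≤(k−1) tuples, so N_k = 2 + N_{k-1} + N_{k-1}.
N_0 = 2
N_1 = 2 + 2 + 2 = 6
N_2 = 2 + 6 + 6 = 14

14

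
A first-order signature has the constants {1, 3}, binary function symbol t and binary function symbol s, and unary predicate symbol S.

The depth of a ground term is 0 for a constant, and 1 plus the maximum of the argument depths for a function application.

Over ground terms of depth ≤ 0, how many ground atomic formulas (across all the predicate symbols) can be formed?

First count ground terms of depth ≤ 0.
Let N_k count ground terms of depth at most k. Each non-constant term of depth ≤ k is some function symbol applied to depth-≤(k−1) arguments, giving N_k = 2 + N_{k-1}^2 + N_{k-1}^2.
N_0 = 2
So |H| = 2.
For each predicate symbol, the number of ground atoms is |H| raised to its arity; summing:
  S: 2
Total ground atoms: 2.

2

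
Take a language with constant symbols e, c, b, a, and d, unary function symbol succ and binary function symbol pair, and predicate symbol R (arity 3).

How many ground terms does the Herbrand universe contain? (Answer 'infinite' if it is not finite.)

infinite

The signature has at least one function symbol (succ, arity 1) and at least one constant (e).
Iterating succ gives infinitely many distinct ground terms: e, succ(e), succ(succ(e)), ...
So the Herbrand universe is infinite.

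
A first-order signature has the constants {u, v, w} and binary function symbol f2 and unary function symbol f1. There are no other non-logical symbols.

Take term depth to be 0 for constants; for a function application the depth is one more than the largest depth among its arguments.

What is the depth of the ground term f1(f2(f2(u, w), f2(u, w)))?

3

depth(f2(u, w)) = 1 + max(0, 0) = 1
depth(f2(f2(u, w), f2(u, w))) = 1 + max(1, 1) = 2
depth(f1(f2(f2(u, w), f2(u, w)))) = 1 + depth(f2(f2(u, w), f2(u, w))) = 1 + 2 = 3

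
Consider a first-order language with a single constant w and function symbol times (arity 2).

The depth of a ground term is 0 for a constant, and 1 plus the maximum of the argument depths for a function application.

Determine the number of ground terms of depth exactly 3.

Let N_k = |{terms of depth ≤ k}|. Then N_0 = 1 and N_k = 1 + N_{k-1}^2 for k ≥ 1 (one summand per function symbol, arity giving the exponent).
N_0 = 1
N_1 = 1 + 1^2 = 2
N_2 = 1 + 2^2 = 5
N_3 = 1 + 5^2 = 26
Terms of depth exactly 3: N_3 − N_2 = 26 − 5 = 21.

21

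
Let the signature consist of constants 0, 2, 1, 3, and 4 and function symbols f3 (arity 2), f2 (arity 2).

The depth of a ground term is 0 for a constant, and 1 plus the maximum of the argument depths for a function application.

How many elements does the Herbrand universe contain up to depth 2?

Let N_k count ground terms of depth at most k. Each non-constant term of depth ≤ k is some function symbol applied to depth-≤(k−1) arguments, giving N_k = 5 + N_{k-1}^2 + N_{k-1}^2.
N_0 = 5
N_1 = 5 + 5^2 + 5^2 = 55
N_2 = 5 + 55^2 + 55^2 = 6055

6055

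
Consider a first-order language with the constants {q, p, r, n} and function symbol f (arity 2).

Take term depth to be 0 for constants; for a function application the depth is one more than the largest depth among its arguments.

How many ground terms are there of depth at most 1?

Let N_k = |{terms of depth ≤ k}|. Then N_0 = 4 and N_k = 4 + N_{k-1}^2 for k ≥ 1 (one summand per function symbol, arity giving the exponent).
N_0 = 4
N_1 = 4 + 4^2 = 20

20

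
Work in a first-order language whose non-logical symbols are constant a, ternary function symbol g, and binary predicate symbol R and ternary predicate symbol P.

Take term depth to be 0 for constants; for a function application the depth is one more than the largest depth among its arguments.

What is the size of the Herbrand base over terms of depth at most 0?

First count ground terms of depth ≤ 0.
Count level by level. With function symbols g/3, the terms of depth ≤ k are the 1 constant together with each function applied to depth-≤(k−1) tuples, so N_k = 1 + N_{k-1}^3.
N_0 = 1
So |H| = 1.
Ground atoms are formed by filling each argument slot of a predicate with a term from H, so an r-ary predicate gives |H|^r atoms:
  R: 1^2 = 1;  P: 1^3 = 1
Total ground atoms: 1 + 1 = 2.

2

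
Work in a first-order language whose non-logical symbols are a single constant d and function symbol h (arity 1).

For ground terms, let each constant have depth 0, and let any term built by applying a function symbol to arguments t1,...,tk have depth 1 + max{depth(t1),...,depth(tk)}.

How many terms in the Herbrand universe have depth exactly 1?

Count level by level. With function symbols h/1, the terms of depth ≤ k are the 1 constant together with each function applied to depth-≤(k−1) tuples, so N_k = 1 + N_{k-1}.
N_0 = 1
N_1 = 1 + 1 = 2
Terms of depth exactly 1: N_1 − N_0 = 2 − 1 = 1.

1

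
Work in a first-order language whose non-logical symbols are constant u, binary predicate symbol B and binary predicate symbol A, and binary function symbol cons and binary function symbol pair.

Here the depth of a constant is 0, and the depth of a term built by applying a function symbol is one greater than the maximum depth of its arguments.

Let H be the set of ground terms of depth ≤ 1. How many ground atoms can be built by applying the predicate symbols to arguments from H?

18

First count ground terms of depth ≤ 1.
Count level by level. With function symbols cons/2, pair/2, the terms of depth ≤ k are the 1 constant together with each function applied to depth-≤(k−1) tuples, so N_k = 1 + N_{k-1}^2 + N_{k-1}^2.
N_0 = 1
N_1 = 1 + 1^2 + 1^2 = 3
So |H| = 3.
Each predicate of arity r yields |H|^r ground atoms (one per choice of an r-tuple from H):
  B: 3^2 = 9;  A: 3^2 = 9
Total ground atoms: 9 + 9 = 18.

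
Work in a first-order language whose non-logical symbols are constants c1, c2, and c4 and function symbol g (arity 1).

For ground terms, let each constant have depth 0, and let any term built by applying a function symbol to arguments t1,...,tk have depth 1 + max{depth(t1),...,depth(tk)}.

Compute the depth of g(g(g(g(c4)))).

depth(g(c4)) = 1 + depth(c4) = 1 + 0 = 1
depth(g(g(c4))) = 1 + depth(g(c4)) = 1 + 1 = 2
depth(g(g(g(c4)))) = 1 + depth(g(g(c4))) = 1 + 2 = 3
depth(g(g(g(g(c4))))) = 1 + depth(g(g(g(c4)))) = 1 + 3 = 4

4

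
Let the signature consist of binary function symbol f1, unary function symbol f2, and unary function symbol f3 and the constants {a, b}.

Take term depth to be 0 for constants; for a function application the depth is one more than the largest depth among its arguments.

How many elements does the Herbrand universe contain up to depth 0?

2

Let N_k = |{terms of depth ≤ k}|. Then N_0 = 2 and N_k = 2 + N_{k-1}^2 + N_{k-1} + N_{k-1} for k ≥ 1 (one summand per function symbol, arity giving the exponent).
N_0 = 2
Explicitly: a, b.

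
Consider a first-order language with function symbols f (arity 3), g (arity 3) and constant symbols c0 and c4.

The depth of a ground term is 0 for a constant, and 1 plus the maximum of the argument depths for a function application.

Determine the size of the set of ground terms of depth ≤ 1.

Count level by level. With function symbols f/3, g/3, the terms of depth ≤ k are the 2 constants together with each function applied to depth-≤(k−1) tuples, so N_k = 2 + N_{k-1}^3 + N_{k-1}^3.
N_0 = 2
N_1 = 2 + 2^3 + 2^3 = 18

18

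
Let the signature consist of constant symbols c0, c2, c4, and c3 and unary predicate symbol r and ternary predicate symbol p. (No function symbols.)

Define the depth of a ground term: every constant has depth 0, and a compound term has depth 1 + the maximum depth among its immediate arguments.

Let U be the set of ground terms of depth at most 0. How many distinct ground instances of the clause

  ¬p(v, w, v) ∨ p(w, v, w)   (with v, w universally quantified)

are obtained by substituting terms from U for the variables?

16

Ground terms of depth ≤ 0:
  With no function symbols every ground term is a constant, so there are exactly 4 ground terms at every depth bound.
  N_0 = 4
  Explicitly: c0, c2, c4, c3.
So there are 4 ground terms available for substitution.
Each of v, w ranges independently over the available ground terms, and distinct assignments produce distinct instances.
Number of ground instances = 4^2 = 16.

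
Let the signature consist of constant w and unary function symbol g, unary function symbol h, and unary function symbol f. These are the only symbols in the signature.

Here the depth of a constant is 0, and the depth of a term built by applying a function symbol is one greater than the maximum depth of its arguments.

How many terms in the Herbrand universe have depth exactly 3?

27

Write N_k for the number of ground terms of depth ≤ k. A term of depth ≤ k is either a constant or a function symbol applied to arguments of depth ≤ k−1, so N_k = 1 + N_{k-1} + N_{k-1} + N_{k-1}.
N_0 = 1
N_1 = 1 + 1 + 1 + 1 = 4
N_2 = 1 + 4 + 4 + 4 = 13
N_3 = 1 + 13 + 13 + 13 = 40
Terms of depth exactly 3: N_3 − N_2 = 40 − 13 = 27.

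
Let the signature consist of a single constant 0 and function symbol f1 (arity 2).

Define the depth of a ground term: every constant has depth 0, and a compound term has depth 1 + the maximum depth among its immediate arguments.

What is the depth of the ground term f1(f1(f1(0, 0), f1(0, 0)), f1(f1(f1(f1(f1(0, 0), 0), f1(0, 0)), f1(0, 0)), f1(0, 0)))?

6

depth(f1(0, 0)) = 1 + max(0, 0) = 1
depth(f1(f1(0, 0), f1(0, 0))) = 1 + max(1, 1) = 2
depth(f1(f1(0, 0), 0)) = 1 + max(1, 0) = 2
depth(f1(f1(f1(0, 0), 0), f1(0, 0))) = 1 + max(2, 1) = 3
depth(f1(f1(f1(f1(0, 0), 0), f1(0, 0)), f1(0, 0))) = 1 + max(3, 1) = 4
depth(f1(f1(f1(f1(f1(0, 0), 0), f1(0, 0)), f1(0, 0)), f1(0, 0))) = 1 + max(4, 1) = 5
depth(f1(f1(f1(0, 0), f1(0, 0)), f1(f1(f1(f1(f1(0, 0), 0), f1(0, 0)), f1(0, 0)), f1(0, 0)))) = 1 + max(2, 5) = 6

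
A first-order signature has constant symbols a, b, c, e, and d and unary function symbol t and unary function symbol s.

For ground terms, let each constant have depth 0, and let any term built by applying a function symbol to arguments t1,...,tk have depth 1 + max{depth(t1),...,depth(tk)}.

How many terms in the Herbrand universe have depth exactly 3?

40

Let N_k count ground terms of depth at most k. Each non-constant term of depth ≤ k is some function symbol applied to depth-≤(k−1) arguments, giving N_k = 5 + N_{k-1} + N_{k-1}.
N_0 = 5
N_1 = 5 + 5 + 5 = 15
N_2 = 5 + 15 + 15 = 35
N_3 = 5 + 35 + 35 = 75
Terms of depth exactly 3: N_3 − N_2 = 75 − 35 = 40.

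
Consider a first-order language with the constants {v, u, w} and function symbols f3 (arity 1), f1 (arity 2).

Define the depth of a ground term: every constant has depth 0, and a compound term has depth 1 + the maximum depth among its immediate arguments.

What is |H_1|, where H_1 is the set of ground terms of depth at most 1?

15

Let N_k = |{terms of depth ≤ k}|. Then N_0 = 3 and N_k = 3 + N_{k-1} + N_{k-1}^2 for k ≥ 1 (one summand per function symbol, arity giving the exponent).
N_0 = 3
N_1 = 3 + 3 + 3^2 = 15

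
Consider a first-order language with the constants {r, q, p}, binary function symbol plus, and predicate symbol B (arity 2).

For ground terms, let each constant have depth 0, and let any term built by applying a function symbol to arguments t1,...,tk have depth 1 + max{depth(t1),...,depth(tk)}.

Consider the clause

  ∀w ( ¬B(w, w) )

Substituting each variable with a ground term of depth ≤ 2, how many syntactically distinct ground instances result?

147

Ground terms of depth ≤ 2:
  Let N_k count ground terms of depth at most k. Each non-constant term of depth ≤ k is some function symbol applied to depth-≤(k−1) arguments, giving N_k = 3 + N_{k-1}^2.
  N_0 = 3
  N_1 = 3 + 3^2 = 12
  N_2 = 3 + 12^2 = 147
So there are 147 ground terms available for substitution.
The variable w ranges independently over the available ground terms, and distinct assignments produce distinct instances.
Number of ground instances = 147.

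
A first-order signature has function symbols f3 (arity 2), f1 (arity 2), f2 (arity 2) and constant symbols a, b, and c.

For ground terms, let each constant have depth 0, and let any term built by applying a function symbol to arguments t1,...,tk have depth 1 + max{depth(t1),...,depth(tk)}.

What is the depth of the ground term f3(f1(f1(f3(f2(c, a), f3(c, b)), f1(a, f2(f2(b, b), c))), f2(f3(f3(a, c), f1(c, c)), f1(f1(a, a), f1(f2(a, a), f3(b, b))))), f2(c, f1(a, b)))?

depth(f2(c, a)) = 1 + max(0, 0) = 1
depth(f3(c, b)) = 1 + max(0, 0) = 1
depth(f3(f2(c, a), f3(c, b))) = 1 + max(1, 1) = 2
depth(f2(b, b)) = 1 + max(0, 0) = 1
depth(f2(f2(b, b), c)) = 1 + max(1, 0) = 2
depth(f1(a, f2(f2(b, b), c))) = 1 + max(0, 2) = 3
depth(f1(f3(f2(c, a), f3(c, b)), f1(a, f2(f2(b, b), c)))) = 1 + max(2, 3) = 4
depth(f3(a, c)) = 1 + max(0, 0) = 1
depth(f1(c, c)) = 1 + max(0, 0) = 1
depth(f3(f3(a, c), f1(c, c))) = 1 + max(1, 1) = 2
depth(f1(a, a)) = 1 + max(0, 0) = 1
depth(f2(a, a)) = 1 + max(0, 0) = 1
depth(f3(b, b)) = 1 + max(0, 0) = 1
depth(f1(f2(a, a), f3(b, b))) = 1 + max(1, 1) = 2
depth(f1(f1(a, a), f1(f2(a, a), f3(b, b)))) = 1 + max(1, 2) = 3
depth(f2(f3(f3(a, c), f1(c, c)), f1(f1(a, a), f1(f2(a, a), f3(b, b))))) = 1 + max(2, 3) = 4
depth(f1(f1(f3(f2(c, a), f3(c, b)), f1(a, f2(f2(b, b), c))), f2(f3(f3(a, c), f1(c, c)), f1(f1(a, a), f1(f2(a, a), f3(b, b)))))) = 1 + max(4, 4) = 5
depth(f1(a, b)) = 1 + max(0, 0) = 1
depth(f2(c, f1(a, b))) = 1 + max(0, 1) = 2
depth(f3(f1(f1(f3(f2(c, a), f3(c, b)), f1(a, f2(f2(b, b), c))), f2(f3(f3(a, c), f1(c, c)), f1(f1(a, a), f1(f2(a, a), f3(b, b))))), f2(c, f1(a, b)))) = 1 + max(5, 2) = 6

6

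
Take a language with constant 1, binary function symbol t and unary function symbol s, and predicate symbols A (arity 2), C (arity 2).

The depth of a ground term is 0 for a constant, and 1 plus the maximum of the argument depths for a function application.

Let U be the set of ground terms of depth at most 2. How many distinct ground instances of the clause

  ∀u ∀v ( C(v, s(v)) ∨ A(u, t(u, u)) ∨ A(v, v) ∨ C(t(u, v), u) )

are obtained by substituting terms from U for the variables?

169

Ground terms of depth ≤ 2:
  Let N_k = |{terms of depth ≤ k}|. Then N_0 = 1 and N_k = 1 + N_{k-1}^2 + N_{k-1} for k ≥ 1 (one summand per function symbol, arity giving the exponent).
  N_0 = 1
  N_1 = 1 + 1^2 + 1 = 3
  N_2 = 1 + 3^2 + 3 = 13
So there are 13 ground terms available for substitution.
There are 2 variables to instantiate (u, v), each occurring in at least one literal, so different choices give different ground instances.
Number of ground instances = 13^2 = 169.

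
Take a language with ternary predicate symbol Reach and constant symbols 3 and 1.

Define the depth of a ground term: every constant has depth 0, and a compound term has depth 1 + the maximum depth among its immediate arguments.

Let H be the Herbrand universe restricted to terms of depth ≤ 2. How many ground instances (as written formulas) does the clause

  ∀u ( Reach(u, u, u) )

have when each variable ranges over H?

Ground terms of depth ≤ 2:
  With no function symbols every ground term is a constant, so there are exactly 2 ground terms at every depth bound.
  N_0 = 2
  N_1 = 2
  N_2 = 2
So there are 2 ground terms available for substitution.
The variable u ranges independently over the available ground terms, and distinct assignments produce distinct instances.
Number of ground instances = 2.

2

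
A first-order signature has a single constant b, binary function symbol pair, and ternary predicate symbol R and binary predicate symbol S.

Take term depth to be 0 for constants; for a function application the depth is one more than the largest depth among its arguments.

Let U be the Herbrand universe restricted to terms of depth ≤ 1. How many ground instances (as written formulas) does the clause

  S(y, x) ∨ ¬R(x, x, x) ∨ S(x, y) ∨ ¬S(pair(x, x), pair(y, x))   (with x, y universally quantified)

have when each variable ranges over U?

4

Ground terms of depth ≤ 1:
  If N_k denotes the number of depth-≤k ground terms, the 1 constant gives N_0 = 1, and each function symbol of arity r contributes N_{k-1}^r new terms at level k: N_k = 1 + N_{k-1}^2.
  N_0 = 1
  N_1 = 1 + 1^2 = 2
So there are 2 ground terms available for substitution.
The clause has 2 distinct variables (x, y), each appearing in the body. In the free term algebra distinct substitutions yield syntactically distinct ground instances.
Number of ground instances = 2^2 = 4.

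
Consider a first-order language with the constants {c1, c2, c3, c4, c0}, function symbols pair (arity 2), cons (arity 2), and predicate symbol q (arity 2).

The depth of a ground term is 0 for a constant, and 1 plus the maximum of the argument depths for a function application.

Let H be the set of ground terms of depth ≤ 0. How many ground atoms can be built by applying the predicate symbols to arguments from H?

25

First count ground terms of depth ≤ 0.
Count level by level. With function symbols pair/2, cons/2, the terms of depth ≤ k are the 5 constants together with each function applied to depth-≤(k−1) tuples, so N_k = 5 + N_{k-1}^2 + N_{k-1}^2.
N_0 = 5
Explicitly: c1, c2, c3, c4, c0.
So |H| = 5.
For each predicate symbol, the number of ground atoms is |H| raised to its arity; summing:
  q: 5^2 = 25
Total ground atoms: 25.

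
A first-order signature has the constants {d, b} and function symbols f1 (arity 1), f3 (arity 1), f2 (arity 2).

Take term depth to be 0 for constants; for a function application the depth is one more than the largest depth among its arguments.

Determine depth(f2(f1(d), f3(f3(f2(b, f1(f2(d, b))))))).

depth(f1(d)) = 1 + depth(d) = 1 + 0 = 1
depth(f2(d, b)) = 1 + max(0, 0) = 1
depth(f1(f2(d, b))) = 1 + depth(f2(d, b)) = 1 + 1 = 2
depth(f2(b, f1(f2(d, b)))) = 1 + max(0, 2) = 3
depth(f3(f2(b, f1(f2(d, b))))) = 1 + depth(f2(b, f1(f2(d, b)))) = 1 + 3 = 4
depth(f3(f3(f2(b, f1(f2(d, b)))))) = 1 + depth(f3(f2(b, f1(f2(d, b))))) = 1 + 4 = 5
depth(f2(f1(d), f3(f3(f2(b, f1(f2(d, b))))))) = 1 + max(1, 5) = 6

6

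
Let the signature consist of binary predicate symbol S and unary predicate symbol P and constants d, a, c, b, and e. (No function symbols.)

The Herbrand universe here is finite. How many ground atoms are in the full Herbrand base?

With no function symbols, the Herbrand universe is just the 5 constants.
Ground atoms per predicate: S: 5^2 = 25, P: 5.
Herbrand base size = 25 + 5 = 30.

30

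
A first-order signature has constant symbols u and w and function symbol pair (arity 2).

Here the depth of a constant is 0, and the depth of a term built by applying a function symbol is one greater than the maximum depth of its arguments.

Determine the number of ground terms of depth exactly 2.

If N_k denotes the number of depth-≤k ground terms, the 2 constants give N_0 = 2, and each function symbol of arity r contributes N_{k-1}^r new terms at level k: N_k = 2 + N_{k-1}^2.
N_0 = 2
N_1 = 2 + 2^2 = 6
N_2 = 2 + 6^2 = 38
Terms of depth exactly 2: N_2 − N_1 = 38 − 6 = 32.

32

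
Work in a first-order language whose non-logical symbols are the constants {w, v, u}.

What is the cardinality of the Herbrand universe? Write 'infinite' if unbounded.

There are no function symbols, so every ground term is one of the 3 constants.
The Herbrand universe is {w, v, u}, which is finite with 3 elements.

3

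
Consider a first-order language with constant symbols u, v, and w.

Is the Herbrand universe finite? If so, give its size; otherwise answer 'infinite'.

There are no function symbols, so every ground term is one of the 3 constants.
The Herbrand universe is {u, v, w}, which is finite with 3 elements.

3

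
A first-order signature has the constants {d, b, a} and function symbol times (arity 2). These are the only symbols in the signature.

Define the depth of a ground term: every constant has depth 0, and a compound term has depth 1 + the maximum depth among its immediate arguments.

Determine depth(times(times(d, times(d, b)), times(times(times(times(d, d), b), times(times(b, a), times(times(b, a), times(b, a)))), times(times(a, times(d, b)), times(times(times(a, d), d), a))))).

6

depth(times(d, b)) = 1 + max(0, 0) = 1
depth(times(d, times(d, b))) = 1 + max(0, 1) = 2
depth(times(d, d)) = 1 + max(0, 0) = 1
depth(times(times(d, d), b)) = 1 + max(1, 0) = 2
depth(times(b, a)) = 1 + max(0, 0) = 1
depth(times(times(b, a), times(b, a))) = 1 + max(1, 1) = 2
depth(times(times(b, a), times(times(b, a), times(b, a)))) = 1 + max(1, 2) = 3
depth(times(times(times(d, d), b), times(times(b, a), times(times(b, a), times(b, a))))) = 1 + max(2, 3) = 4
depth(times(a, times(d, b))) = 1 + max(0, 1) = 2
depth(times(a, d)) = 1 + max(0, 0) = 1
depth(times(times(a, d), d)) = 1 + max(1, 0) = 2
depth(times(times(times(a, d), d), a)) = 1 + max(2, 0) = 3
depth(times(times(a, times(d, b)), times(times(times(a, d), d), a))) = 1 + max(2, 3) = 4
depth(times(times(times(times(d, d), b), times(times(b, a), times(times(b, a), times(b, a)))), times(times(a, times(d, b)), times(times(times(a, d), d), a)))) = 1 + max(4, 4) = 5
depth(times(times(d, times(d, b)), times(times(times(times(d, d), b), times(times(b, a), times(times(b, a), times(b, a)))), times(times(a, times(d, b)), times(times(times(a, d), d), a))))) = 1 + max(2, 5) = 6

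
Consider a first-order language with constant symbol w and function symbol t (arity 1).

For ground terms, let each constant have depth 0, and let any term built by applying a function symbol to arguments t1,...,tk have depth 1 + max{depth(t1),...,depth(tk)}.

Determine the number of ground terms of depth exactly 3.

1

Let N_k = |{terms of depth ≤ k}|. Then N_0 = 1 and N_k = 1 + N_{k-1} for k ≥ 1 (one summand per function symbol, arity giving the exponent).
N_0 = 1
N_1 = 1 + 1 = 2
N_2 = 1 + 2 = 3
N_3 = 1 + 3 = 4
Terms of depth exactly 3: N_3 − N_2 = 4 − 3 = 1.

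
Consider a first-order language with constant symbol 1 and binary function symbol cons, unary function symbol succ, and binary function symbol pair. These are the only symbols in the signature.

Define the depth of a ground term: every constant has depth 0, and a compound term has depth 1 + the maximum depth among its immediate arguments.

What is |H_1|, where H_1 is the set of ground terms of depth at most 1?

If N_k denotes the number of depth-≤k ground terms, the 1 constant gives N_0 = 1, and each function symbol of arity r contributes N_{k-1}^r new terms at level k: N_k = 1 + N_{k-1}^2 + N_{k-1} + N_{k-1}^2.
N_0 = 1
N_1 = 1 + 1^2 + 1 + 1^2 = 4

4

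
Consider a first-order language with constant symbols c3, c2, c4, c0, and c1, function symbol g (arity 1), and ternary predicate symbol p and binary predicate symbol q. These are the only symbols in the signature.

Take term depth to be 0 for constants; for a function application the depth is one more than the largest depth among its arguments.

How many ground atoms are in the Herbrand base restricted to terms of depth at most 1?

1100

First count ground terms of depth ≤ 1.
Count level by level. With function symbols g/1, the terms of depth ≤ k are the 5 constants together with each function applied to depth-≤(k−1) tuples, so N_k = 5 + N_{k-1}.
N_0 = 5
N_1 = 5 + 5 = 10
Explicitly: c3, c2, c4, c0, c1, g(c3), g(c2), g(c4), g(c0), g(c1).
So |H| = 10.
A ground atom is a predicate applied to a tuple of terms from H, so the count is the sum over predicates of |H|^arity:
  p: 10^3 = 1000;  q: 10^2 = 100
Total ground atoms: 1000 + 100 = 1100.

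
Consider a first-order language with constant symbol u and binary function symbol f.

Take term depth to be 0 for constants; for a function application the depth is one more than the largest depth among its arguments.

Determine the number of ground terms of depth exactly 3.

21

Let N_k count ground terms of depth at most k. Each non-constant term of depth ≤ k is some function symbol applied to depth-≤(k−1) arguments, giving N_k = 1 + N_{k-1}^2.
N_0 = 1
N_1 = 1 + 1^2 = 2
N_2 = 1 + 2^2 = 5
N_3 = 1 + 5^2 = 26
Terms of depth exactly 3: N_3 − N_2 = 26 − 5 = 21.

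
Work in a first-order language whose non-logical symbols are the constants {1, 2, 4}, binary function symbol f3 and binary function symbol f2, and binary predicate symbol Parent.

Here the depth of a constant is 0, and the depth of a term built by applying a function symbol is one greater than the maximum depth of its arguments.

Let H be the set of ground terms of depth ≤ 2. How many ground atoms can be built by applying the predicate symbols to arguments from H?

First count ground terms of depth ≤ 2.
Count level by level. With function symbols f3/2, f2/2, the terms of depth ≤ k are the 3 constants together with each function applied to depth-≤(k−1) tuples, so N_k = 3 + N_{k-1}^2 + N_{k-1}^2.
N_0 = 3
N_1 = 3 + 3^2 + 3^2 = 21
N_2 = 3 + 21^2 + 21^2 = 885
So |H| = 885.
Each predicate of arity r yields |H|^r ground atoms (one per choice of an r-tuple from H):
  Parent: 885^2 = 783225
Total ground atoms: 783225.

783225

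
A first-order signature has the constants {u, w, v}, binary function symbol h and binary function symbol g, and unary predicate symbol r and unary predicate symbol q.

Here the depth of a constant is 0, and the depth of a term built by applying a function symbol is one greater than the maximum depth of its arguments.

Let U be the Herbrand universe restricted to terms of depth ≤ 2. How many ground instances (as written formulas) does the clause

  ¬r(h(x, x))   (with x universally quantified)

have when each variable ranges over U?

885

Ground terms of depth ≤ 2:
  Count level by level. With function symbols h/2, g/2, the terms of depth ≤ k are the 3 constants together with each function applied to depth-≤(k−1) tuples, so N_k = 3 + N_{k-1}^2 + N_{k-1}^2.
  N_0 = 3
  N_1 = 3 + 3^2 + 3^2 = 21
  N_2 = 3 + 21^2 + 21^2 = 885
So there are 885 ground terms available for substitution.
The variable x ranges independently over the available ground terms, and distinct assignments produce distinct instances.
Number of ground instances = 885.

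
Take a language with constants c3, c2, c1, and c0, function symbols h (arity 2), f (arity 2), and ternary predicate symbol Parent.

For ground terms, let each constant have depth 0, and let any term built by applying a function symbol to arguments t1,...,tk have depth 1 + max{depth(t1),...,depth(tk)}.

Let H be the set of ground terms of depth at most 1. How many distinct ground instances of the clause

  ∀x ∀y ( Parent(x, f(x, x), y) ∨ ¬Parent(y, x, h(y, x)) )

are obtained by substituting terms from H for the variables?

Ground terms of depth ≤ 1:
  Let N_k count ground terms of depth at most k. Each non-constant term of depth ≤ k is some function symbol applied to depth-≤(k−1) arguments, giving N_k = 4 + N_{k-1}^2 + N_{k-1}^2.
  N_0 = 4
  N_1 = 4 + 4^2 + 4^2 = 36
So there are 36 ground terms available for substitution.
Each of x, y ranges independently over the available ground terms, and distinct assignments produce distinct instances.
Number of ground instances = 36^2 = 1296.

1296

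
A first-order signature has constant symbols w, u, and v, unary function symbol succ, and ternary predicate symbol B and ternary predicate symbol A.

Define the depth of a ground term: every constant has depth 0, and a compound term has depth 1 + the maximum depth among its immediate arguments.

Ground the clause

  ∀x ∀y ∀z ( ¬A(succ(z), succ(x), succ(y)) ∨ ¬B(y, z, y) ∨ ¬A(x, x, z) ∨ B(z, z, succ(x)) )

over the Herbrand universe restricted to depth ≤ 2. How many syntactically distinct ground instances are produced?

Ground terms of depth ≤ 2:
  If N_k denotes the number of depth-≤k ground terms, the 3 constants give N_0 = 3, and each function symbol of arity r contributes N_{k-1}^r new terms at level k: N_k = 3 + N_{k-1}.
  N_0 = 3
  N_1 = 3 + 3 = 6
  N_2 = 3 + 6 = 9
So there are 9 ground terms available for substitution.
Each of x, y, z ranges independently over the available ground terms, and distinct assignments produce distinct instances.
Number of ground instances = 9^3 = 729.

729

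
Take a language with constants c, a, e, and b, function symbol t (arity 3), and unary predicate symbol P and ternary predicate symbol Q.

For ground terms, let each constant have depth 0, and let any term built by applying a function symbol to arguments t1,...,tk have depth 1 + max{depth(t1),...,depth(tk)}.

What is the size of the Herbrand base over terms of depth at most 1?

314500

First count ground terms of depth ≤ 1.
Let N_k = |{terms of depth ≤ k}|. Then N_0 = 4 and N_k = 4 + N_{k-1}^3 for k ≥ 1 (one summand per function symbol, arity giving the exponent).
N_0 = 4
N_1 = 4 + 4^3 = 68
So |H| = 68.
Each predicate of arity r yields |H|^r ground atoms (one per choice of an r-tuple from H):
  P: 68;  Q: 68^3 = 314432
Total ground atoms: 68 + 314432 = 314500.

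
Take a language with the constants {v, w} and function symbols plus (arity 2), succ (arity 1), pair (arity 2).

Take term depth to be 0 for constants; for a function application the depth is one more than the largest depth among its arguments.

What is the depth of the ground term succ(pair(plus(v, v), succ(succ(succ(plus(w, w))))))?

6

depth(plus(v, v)) = 1 + max(0, 0) = 1
depth(plus(w, w)) = 1 + max(0, 0) = 1
depth(succ(plus(w, w))) = 1 + depth(plus(w, w)) = 1 + 1 = 2
depth(succ(succ(plus(w, w)))) = 1 + depth(succ(plus(w, w))) = 1 + 2 = 3
depth(succ(succ(succ(plus(w, w))))) = 1 + depth(succ(succ(plus(w, w)))) = 1 + 3 = 4
depth(pair(plus(v, v), succ(succ(succ(plus(w, w)))))) = 1 + max(1, 4) = 5
depth(succ(pair(plus(v, v), succ(succ(succ(plus(w, w))))))) = 1 + depth(pair(plus(v, v), succ(succ(succ(plus(w, w)))))) = 1 + 5 = 6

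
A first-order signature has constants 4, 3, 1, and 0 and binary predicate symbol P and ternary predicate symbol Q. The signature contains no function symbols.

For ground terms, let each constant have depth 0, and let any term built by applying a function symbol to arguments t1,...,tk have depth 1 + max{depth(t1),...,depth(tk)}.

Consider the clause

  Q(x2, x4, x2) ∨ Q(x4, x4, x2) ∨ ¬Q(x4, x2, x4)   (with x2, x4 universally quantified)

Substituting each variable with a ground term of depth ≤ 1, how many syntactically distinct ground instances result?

Ground terms of depth ≤ 1:
  With no function symbols every ground term is a constant, so there are exactly 4 ground terms at every depth bound.
  N_0 = 4
  N_1 = 4
So there are 4 ground terms available for substitution.
There are 2 variables to instantiate (x2, x4), each occurring in at least one literal, so different choices give different ground instances.
Number of ground instances = 4^2 = 16.

16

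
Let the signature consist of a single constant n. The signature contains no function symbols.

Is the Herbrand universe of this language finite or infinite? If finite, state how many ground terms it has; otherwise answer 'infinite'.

1

There are no function symbols, so the only ground term is the single constant.
The Herbrand universe is {n}, finite with 1 element.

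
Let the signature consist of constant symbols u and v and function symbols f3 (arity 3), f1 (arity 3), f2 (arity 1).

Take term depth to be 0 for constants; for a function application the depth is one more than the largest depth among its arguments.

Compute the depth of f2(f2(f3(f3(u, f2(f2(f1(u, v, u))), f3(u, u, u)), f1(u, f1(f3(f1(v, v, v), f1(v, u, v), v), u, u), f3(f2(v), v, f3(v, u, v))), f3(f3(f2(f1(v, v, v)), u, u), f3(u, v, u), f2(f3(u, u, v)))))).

7

depth(f1(u, v, u)) = 1 + max(0, 0, 0) = 1
depth(f2(f1(u, v, u))) = 1 + depth(f1(u, v, u)) = 1 + 1 = 2
depth(f2(f2(f1(u, v, u)))) = 1 + depth(f2(f1(u, v, u))) = 1 + 2 = 3
depth(f3(u, u, u)) = 1 + max(0, 0, 0) = 1
depth(f3(u, f2(f2(f1(u, v, u))), f3(u, u, u))) = 1 + max(0, 3, 1) = 4
depth(f1(v, v, v)) = 1 + max(0, 0, 0) = 1
depth(f1(v, u, v)) = 1 + max(0, 0, 0) = 1
depth(f3(f1(v, v, v), f1(v, u, v), v)) = 1 + max(1, 1, 0) = 2
depth(f1(f3(f1(v, v, v), f1(v, u, v), v), u, u)) = 1 + max(2, 0, 0) = 3
depth(f2(v)) = 1 + depth(v) = 1 + 0 = 1
depth(f3(v, u, v)) = 1 + max(0, 0, 0) = 1
depth(f3(f2(v), v, f3(v, u, v))) = 1 + max(1, 0, 1) = 2
depth(f1(u, f1(f3(f1(v, v, v), f1(v, u, v), v), u, u), f3(f2(v), v, f3(v, u, v)))) = 1 + max(0, 3, 2) = 4
depth(f2(f1(v, v, v))) = 1 + depth(f1(v, v, v)) = 1 + 1 = 2
depth(f3(f2(f1(v, v, v)), u, u)) = 1 + max(2, 0, 0) = 3
depth(f3(u, v, u)) = 1 + max(0, 0, 0) = 1
depth(f3(u, u, v)) = 1 + max(0, 0, 0) = 1
depth(f2(f3(u, u, v))) = 1 + depth(f3(u, u, v)) = 1 + 1 = 2
depth(f3(f3(f2(f1(v, v, v)), u, u), f3(u, v, u), f2(f3(u, u, v)))) = 1 + max(3, 1, 2) = 4
depth(f3(f3(u, f2(f2(f1(u, v, u))), f3(u, u, u)), f1(u, f1(f3(f1(v, v, v), f1(v, u, v), v), u, u), f3(f2(v), v, f3(v, u, v))), f3(f3(f2(f1(v, v, v)), u, u), f3(u, v, u), f2(f3(u, u, v))))) = 1 + max(4, 4, 4) = 5
depth(f2(f3(f3(u, f2(f2(f1(u, v, u))), f3(u, u, u)), f1(u, f1(f3(f1(v, v, v), f1(v, u, v), v), u, u), f3(f2(v), v, f3(v, u, v))), f3(f3(f2(f1(v, v, v)), u, u), f3(u, v, u), f2(f3(u, u, v)))))) = 1 + depth(f3(f3(u, f2(f2(f1(u, v, u))), f3(u, u, u)), f1(u, f1(f3(f1(v, v, v), f1(v, u, v), v), u, u), f3(f2(v), v, f3(v, u, v))), f3(f3(f2(f1(v, v, v)), u, u), f3(u, v, u), f2(f3(u, u, v))))) = 1 + 5 = 6
depth(f2(f2(f3(f3(u, f2(f2(f1(u, v, u))), f3(u, u, u)), f1(u, f1(f3(f1(v, v, v), f1(v, u, v), v), u, u), f3(f2(v), v, f3(v, u, v))), f3(f3(f2(f1(v, v, v)), u, u), f3(u, v, u), f2(f3(u, u, v))))))) = 1 + depth(f2(f3(f3(u, f2(f2(f1(u, v, u))), f3(u, u, u)), f1(u, f1(f3(f1(v, v, v), f1(v, u, v), v), u, u), f3(f2(v), v, f3(v, u, v))), f3(f3(f2(f1(v, v, v)), u, u), f3(u, v, u), f2(f3(u, u, v)))))) = 1 + 6 = 7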